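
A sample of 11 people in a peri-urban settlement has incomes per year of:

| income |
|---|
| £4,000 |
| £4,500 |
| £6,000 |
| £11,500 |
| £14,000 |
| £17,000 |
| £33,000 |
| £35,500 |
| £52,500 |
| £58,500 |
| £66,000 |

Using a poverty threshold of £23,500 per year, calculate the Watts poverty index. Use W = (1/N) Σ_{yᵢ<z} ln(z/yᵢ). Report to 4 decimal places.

Poor units: £4,000, £4,500, £6,000, £11,500, £14,000, £17,000 (q = 6 of N = 11).
ln(z/y) terms: ln(23500/4000) = 1.7707; ln(23500/4500) = 1.6529; ln(23500/6000) = 1.3652; ln(23500/11500) = 0.7147; ln(23500/14000) = 0.5179; ln(23500/17000) = 0.3238.
W = 6.345254 / 11 = 0.5768.

0.5768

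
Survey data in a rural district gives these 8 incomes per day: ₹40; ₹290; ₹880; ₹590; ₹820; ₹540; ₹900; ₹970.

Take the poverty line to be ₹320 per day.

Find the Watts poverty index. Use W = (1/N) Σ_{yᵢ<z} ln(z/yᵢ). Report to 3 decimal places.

Below z: ₹40, ₹290 (q = 2 of N = 8).
Log shortfalls: ln(320/40) = 2.0794; ln(320/290) = 0.0984.
W = 2.177882 / 8 = 0.272.

0.272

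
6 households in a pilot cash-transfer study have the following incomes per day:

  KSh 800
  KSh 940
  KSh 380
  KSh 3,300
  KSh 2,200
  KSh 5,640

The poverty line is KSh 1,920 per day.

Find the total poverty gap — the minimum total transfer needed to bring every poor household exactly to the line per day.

KSh 3,640

Below the line: KSh 380, KSh 800, KSh 940 (q = 3 of N = 6).
Individual gaps: 1920−380 = 1540; 1920−800 = 1120; 1920−940 = 980.
Aggregate gap = KSh 3,640.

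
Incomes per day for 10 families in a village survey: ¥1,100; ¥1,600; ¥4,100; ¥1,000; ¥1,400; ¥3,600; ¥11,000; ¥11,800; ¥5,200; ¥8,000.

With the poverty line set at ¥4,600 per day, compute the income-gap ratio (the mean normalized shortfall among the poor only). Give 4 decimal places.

Incomes under z: ¥1,000, ¥1,100, ¥1,400, ¥1,600, ¥3,600, ¥4,100 (q = 6 of N = 10).
Relative gaps: 0.7826, 0.7609, 0.6957, 0.6522, 0.2174, 0.1087; sum = 3.217391.
The income-gap ratio divides by q (the poor only): 3.217391 / 6 = 0.5362.

0.5362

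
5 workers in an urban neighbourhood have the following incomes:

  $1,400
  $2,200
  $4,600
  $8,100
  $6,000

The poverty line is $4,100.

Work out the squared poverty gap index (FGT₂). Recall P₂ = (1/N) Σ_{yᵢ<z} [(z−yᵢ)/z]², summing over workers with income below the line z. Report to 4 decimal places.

Poor units: $1,400, $2,200 (q = 2 of N = 5).
Normalized shortfalls: (4100−1400)/4100 = 0.6585; (4100−2200)/4100 = 0.4634.
Squared: 0.4337; 0.2148.
Sum = 0.648424; P₂ = 0.648424 / 5 = 0.1297.

0.1297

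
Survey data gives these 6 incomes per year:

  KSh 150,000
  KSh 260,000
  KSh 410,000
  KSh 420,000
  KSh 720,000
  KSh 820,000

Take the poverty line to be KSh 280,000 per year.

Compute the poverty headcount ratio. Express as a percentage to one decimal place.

33.3%

2 of the 6 individuals have income below KSh 280,000.
H = 2/6 = 33.3%.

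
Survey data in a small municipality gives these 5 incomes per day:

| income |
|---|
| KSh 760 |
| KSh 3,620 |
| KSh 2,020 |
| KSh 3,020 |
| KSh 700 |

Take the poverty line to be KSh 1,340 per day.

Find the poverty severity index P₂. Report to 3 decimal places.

0.083

Below the line: KSh 700, KSh 760 (q = 2 of N = 5).
Gap ratios (z−y)/z: (1340−700)/1340 = 0.4776; (1340−760)/1340 = 0.4328.
Squared: 0.2281; 0.1873.
Sum = 0.415460; P₂ = 0.415460 / 5 = 0.083.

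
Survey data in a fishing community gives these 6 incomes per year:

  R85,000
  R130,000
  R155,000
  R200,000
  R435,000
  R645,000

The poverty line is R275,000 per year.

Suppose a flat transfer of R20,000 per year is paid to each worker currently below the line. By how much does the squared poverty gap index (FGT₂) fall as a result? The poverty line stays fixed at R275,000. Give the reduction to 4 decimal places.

0.0432

Before: below the line — R85,000, R130,000, R155,000, R200,000; squared poverty gap index (FGT₂) = 0.170028.
After the R20,000 transfer: below the line — R105,000, R150,000, R175,000, R220,000; squared poverty gap index (FGT₂) = 0.126832.
Reduction = 0.170028 − 0.126832 = 0.0432.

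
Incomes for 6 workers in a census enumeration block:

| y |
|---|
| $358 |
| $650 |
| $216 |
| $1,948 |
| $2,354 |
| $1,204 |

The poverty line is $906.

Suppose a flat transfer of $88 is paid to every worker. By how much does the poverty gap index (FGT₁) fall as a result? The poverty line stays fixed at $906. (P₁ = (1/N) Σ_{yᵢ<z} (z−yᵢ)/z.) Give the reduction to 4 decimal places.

0.0486

Before: below the line — $216, $358, $650; poverty gap index (FGT₁) = 0.274834.
After the $88 transfer: below the line — $304, $446, $738; poverty gap index (FGT₁) = 0.226269.
Reduction = 0.274834 − 0.226269 = 0.0486.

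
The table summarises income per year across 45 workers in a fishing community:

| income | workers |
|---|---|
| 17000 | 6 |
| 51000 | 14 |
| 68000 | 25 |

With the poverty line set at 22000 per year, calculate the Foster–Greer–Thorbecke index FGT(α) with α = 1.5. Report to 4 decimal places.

Below the line: 6×17000 (q = 6 of N = 45).
Relative gaps: (22000−17000)/22000 = 0.2273 (×6).
Raised to α = 1.5: 0.10835 (×6).
Sum = 0.650088; FGT(1.5) = 0.650088 / 45 = 0.0144.

0.0144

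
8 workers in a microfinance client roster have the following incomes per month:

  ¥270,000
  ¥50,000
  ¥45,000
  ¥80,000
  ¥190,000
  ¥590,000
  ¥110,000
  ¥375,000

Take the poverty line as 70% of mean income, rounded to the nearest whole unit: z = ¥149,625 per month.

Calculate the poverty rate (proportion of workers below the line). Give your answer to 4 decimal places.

4 of the 8 workers have income below ¥149,625.
H = 4/8 = 0.5000.

0.5000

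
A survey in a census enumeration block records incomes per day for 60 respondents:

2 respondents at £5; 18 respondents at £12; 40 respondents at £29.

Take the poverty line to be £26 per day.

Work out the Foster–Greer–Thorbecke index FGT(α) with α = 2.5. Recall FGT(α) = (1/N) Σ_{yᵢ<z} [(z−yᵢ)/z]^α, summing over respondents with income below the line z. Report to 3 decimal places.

Poor units: 2×£5, 18×£12 (q = 20 of N = 60).
Relative gaps: (26−5)/26 = 0.8077 (×2); (26−12)/26 = 0.5385 (×18).
Raised to α = 2.5: 0.58629 (×2); 0.21276 (×18).
Sum = 5.002238; FGT(2.5) = 5.002238 / 60 = 0.083.

0.083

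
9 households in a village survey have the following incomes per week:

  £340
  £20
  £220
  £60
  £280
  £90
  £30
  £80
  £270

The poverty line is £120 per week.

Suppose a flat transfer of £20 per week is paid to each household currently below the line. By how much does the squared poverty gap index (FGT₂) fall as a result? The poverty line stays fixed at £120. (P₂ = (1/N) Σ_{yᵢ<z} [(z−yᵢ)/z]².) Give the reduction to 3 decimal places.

Before: below the line — £20, £30, £60, £80, £90; squared poverty gap index (FGT₂) = 0.18673.
After the £20 transfer: below the line — £40, £50, £80, £100, £110; squared poverty gap index (FGT₂) = 0.10340.
Reduction = 0.18673 − 0.10340 = 0.083.

0.083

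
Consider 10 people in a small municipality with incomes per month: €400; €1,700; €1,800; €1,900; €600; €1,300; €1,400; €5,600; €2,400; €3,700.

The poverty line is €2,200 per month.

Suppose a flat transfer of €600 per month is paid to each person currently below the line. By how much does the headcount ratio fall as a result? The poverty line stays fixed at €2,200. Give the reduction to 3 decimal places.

Before: below the line — €400, €600, €1,300, €1,400, €1,700, €1,800, €1,900; headcount ratio = 0.70000.
After the €600 transfer: below the line — €1,000, €1,200, €1,900, €2,000; headcount ratio = 0.40000.
Reduction = 0.70000 − 0.40000 = 0.300.

0.300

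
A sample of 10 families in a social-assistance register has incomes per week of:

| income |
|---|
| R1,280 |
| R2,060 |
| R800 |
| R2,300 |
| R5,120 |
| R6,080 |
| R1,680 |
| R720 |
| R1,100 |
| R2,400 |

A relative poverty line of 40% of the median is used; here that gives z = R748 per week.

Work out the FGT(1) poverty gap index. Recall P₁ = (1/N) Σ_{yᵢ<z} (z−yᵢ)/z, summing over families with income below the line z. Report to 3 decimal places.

Poor units: R720 (q = 1 of N = 10).
Normalized shortfalls: (748−720)/748 = 0.0374.
Sum of shortfalls = 0.037433; P₁ averages over all N: 0.037433 / 10 = 0.004.

0.004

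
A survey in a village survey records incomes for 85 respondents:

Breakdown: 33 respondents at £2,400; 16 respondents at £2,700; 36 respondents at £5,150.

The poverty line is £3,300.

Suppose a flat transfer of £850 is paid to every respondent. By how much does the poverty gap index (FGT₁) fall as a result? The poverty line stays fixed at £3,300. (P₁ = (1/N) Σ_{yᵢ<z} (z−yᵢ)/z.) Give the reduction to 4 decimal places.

0.1342

Before: below the line — 33×£2,400, 16×£2,700; poverty gap index (FGT₁) = 0.140107.
After the £850 transfer: below the line — 33×£3,250; poverty gap index (FGT₁) = 0.005882.
Reduction = 0.140107 − 0.005882 = 0.1342.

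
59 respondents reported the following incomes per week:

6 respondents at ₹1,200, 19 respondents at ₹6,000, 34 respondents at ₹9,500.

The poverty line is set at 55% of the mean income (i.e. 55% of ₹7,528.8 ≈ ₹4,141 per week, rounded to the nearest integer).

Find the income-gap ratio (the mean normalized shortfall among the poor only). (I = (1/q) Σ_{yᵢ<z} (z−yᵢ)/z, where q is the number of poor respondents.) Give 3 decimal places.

Below the line: 6×₹1,200 (q = 6 of N = 59).
Shortfall ratios (z−y)/z: 0.7102 (×6); sum = 4.261290.
I averages over the q = 6 poor units only: 4.261290 / 6 = 0.710.

0.710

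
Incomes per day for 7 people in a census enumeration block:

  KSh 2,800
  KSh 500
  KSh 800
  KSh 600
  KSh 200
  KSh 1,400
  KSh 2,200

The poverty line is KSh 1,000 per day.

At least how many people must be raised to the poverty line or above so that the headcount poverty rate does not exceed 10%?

Currently q = 4 of N = 7 are below the line (H = 0.571).
A headcount ratio of at most 10% allows at most ⌊0.10 × 7⌋ = 0 poor people.
So at least 4 − 0 = 4 must be lifted.

4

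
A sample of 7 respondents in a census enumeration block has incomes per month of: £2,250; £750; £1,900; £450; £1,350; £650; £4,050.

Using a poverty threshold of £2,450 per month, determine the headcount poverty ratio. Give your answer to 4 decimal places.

0.8571

6 of the 7 respondents have income below £2,450.
H = 6/7 = 0.8571.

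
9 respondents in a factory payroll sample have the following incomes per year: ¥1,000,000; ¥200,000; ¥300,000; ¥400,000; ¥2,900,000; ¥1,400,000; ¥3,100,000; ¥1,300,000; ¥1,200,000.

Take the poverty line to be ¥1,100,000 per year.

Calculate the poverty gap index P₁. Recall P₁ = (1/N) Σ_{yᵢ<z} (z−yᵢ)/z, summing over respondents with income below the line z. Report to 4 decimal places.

Incomes under z: ¥200,000, ¥300,000, ¥400,000, ¥1,000,000 (q = 4 of N = 9).
Gap ratios (z−y)/z: (1100000−200000)/1100000 = 0.8182; (1100000−300000)/1100000 = 0.7273; (1100000−400000)/1100000 = 0.6364; (1100000−1000000)/1100000 = 0.0909.
Σ = 2.272727. Dividing by the full population N = 9 gives P₁ = 0.2525.

0.2525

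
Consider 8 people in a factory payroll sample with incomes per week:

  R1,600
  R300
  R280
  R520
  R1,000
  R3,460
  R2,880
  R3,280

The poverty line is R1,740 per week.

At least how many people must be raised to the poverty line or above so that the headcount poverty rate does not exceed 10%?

5

5 of the 8 people are poor, so H = 5/8 = 0.625.
A headcount ratio of at most 10% allows at most ⌊0.10 × 8⌋ = 0 poor people.
So at least 5 − 0 = 5 must be lifted.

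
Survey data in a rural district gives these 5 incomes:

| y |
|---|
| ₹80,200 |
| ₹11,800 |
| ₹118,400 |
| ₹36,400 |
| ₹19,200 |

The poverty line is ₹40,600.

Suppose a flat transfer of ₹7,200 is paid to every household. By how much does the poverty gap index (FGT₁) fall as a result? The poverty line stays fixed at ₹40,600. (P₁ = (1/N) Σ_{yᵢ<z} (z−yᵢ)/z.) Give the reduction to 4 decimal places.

0.0916

Before: below the line — ₹11,800, ₹19,200, ₹36,400; poverty gap index (FGT₁) = 0.267980.
After the ₹7,200 transfer: below the line — ₹19,000, ₹26,400; poverty gap index (FGT₁) = 0.176355.
Reduction = 0.267980 − 0.176355 = 0.0916.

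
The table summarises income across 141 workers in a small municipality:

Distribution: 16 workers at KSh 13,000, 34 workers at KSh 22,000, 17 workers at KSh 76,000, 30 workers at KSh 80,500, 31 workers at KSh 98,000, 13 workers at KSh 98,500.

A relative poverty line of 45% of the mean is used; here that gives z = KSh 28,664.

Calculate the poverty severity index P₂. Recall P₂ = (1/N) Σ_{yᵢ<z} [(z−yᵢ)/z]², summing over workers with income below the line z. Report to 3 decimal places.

0.047

Incomes under z: 16×KSh 13,000, 34×KSh 22,000 (q = 50 of N = 141).
Relative gaps: (28664−13000)/28664 = 0.5465 (×16); (28664−22000)/28664 = 0.2325 (×34).
Squared: 0.2986 (×16); 0.0541 (×34).
Sum = 6.615764; P₂ = 6.615764 / 141 = 0.047.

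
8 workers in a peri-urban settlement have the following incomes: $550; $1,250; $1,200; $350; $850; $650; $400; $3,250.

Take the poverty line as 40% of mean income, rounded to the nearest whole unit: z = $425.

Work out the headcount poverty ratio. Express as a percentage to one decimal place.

2 of the 8 workers have income below $425.
H = 2/8 = 25.0%.

25.0%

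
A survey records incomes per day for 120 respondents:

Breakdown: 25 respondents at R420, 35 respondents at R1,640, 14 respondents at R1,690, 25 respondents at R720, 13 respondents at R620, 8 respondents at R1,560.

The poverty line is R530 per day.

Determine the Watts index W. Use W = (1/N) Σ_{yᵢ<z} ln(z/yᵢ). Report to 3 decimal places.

Poor units: 25×R420 (q = 25 of N = 120).
ln(z/y) terms: ln(530/420) = 0.2326 (×25).
W = 5.815557 / 120 = 0.048.

0.048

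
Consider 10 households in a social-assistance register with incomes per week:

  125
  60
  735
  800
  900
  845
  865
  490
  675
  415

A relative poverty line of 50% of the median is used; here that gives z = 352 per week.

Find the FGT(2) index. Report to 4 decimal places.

Below z: 60, 125 (q = 2 of N = 10).
Shortfall ratios: (352−60)/352 = 0.8295; (352−125)/352 = 0.6449.
Squared: 0.6881; 0.4159.
Sum = 1.104024; P₂ = 1.104024 / 10 = 0.1104.

0.1104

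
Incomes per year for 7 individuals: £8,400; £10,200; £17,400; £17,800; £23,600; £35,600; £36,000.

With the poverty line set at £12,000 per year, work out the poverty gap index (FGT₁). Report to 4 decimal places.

0.0643

Poor units: £8,400, £10,200 (q = 2 of N = 7).
Normalized shortfalls: (12000−8400)/12000 = 0.3000; (12000−10200)/12000 = 0.1500.
Σ = 0.450000. Dividing by the full population N = 7 gives P₁ = 0.0643.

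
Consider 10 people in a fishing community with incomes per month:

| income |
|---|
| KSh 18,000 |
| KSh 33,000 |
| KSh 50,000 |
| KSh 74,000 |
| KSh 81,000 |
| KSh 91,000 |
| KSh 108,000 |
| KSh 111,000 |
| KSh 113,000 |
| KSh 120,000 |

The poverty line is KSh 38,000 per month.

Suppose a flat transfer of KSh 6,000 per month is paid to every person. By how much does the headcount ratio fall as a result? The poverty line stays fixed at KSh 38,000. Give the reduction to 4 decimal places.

0.1000

Before: below the line — KSh 18,000, KSh 33,000; headcount ratio = 0.200000.
After the KSh 6,000 transfer: below the line — KSh 24,000; headcount ratio = 0.100000.
Reduction = 0.200000 − 0.100000 = 0.1000.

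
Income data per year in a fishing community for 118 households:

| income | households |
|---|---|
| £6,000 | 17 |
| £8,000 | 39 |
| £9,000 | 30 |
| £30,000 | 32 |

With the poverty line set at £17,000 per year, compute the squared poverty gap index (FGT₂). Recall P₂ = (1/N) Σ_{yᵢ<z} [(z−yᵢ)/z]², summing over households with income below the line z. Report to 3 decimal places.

0.209

Below z: 17×£6,000, 39×£8,000, 30×£9,000 (q = 86 of N = 118).
Relative gaps: (17000−6000)/17000 = 0.6471 (×17); (17000−8000)/17000 = 0.5294 (×39); (17000−9000)/17000 = 0.4706 (×30).
Squared: 0.4187 (×17); 0.2803 (×39); 0.2215 (×30).
Sum = 24.692042; P₂ = 24.692042 / 118 = 0.209.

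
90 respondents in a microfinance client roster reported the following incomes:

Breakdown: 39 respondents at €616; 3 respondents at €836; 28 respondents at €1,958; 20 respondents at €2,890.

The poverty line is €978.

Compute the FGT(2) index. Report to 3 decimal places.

0.060

Incomes under z: 39×€616, 3×€836 (q = 42 of N = 90).
Normalized shortfalls: (978−616)/978 = 0.3701 (×39); (978−836)/978 = 0.1452 (×3).
Squared: 0.1370 (×39); 0.0211 (×3).
Sum = 5.406476; P₂ = 5.406476 / 90 = 0.060.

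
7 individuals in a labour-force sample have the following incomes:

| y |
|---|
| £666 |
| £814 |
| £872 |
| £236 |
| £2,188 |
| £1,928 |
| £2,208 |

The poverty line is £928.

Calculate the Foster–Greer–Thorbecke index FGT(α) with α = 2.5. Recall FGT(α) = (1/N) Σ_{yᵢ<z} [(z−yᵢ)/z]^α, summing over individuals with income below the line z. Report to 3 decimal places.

Below the line: £236, £666, £814, £872 (q = 4 of N = 7).
Shortfall ratios: (928−236)/928 = 0.7457; (928−666)/928 = 0.2823; (928−814)/928 = 0.1228; (928−872)/928 = 0.0603.
Raised to α = 2.5: 0.48017; 0.04235; 0.00529; 0.00089.
Sum = 0.528707; FGT(2.5) = 0.528707 / 7 = 0.076.

0.076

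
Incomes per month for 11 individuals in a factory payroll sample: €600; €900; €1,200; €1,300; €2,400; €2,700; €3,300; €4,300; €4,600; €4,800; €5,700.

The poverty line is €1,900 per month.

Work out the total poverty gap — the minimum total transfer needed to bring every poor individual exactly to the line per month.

Below z: €600, €900, €1,200, €1,300 (q = 4 of N = 11).
Individual gaps: 1900−600 = 1300; 1900−900 = 1000; 1900−1200 = 700; 1900−1300 = 600.
Aggregate gap = €3,600.

€3,600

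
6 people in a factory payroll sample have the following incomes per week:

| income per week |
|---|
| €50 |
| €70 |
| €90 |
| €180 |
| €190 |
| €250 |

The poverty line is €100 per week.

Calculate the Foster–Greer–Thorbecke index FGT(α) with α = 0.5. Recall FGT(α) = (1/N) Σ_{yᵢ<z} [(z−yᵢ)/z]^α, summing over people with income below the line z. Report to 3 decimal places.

0.262

Incomes under z: €50, €70, €90 (q = 3 of N = 6).
Shortfall ratios: (100−50)/100 = 0.5000; (100−70)/100 = 0.3000; (100−90)/100 = 0.1000.
Raised to α = 0.5: 0.70711; 0.54772; 0.31623.
Sum = 1.571057; FGT(0.5) = 1.571057 / 6 = 0.262.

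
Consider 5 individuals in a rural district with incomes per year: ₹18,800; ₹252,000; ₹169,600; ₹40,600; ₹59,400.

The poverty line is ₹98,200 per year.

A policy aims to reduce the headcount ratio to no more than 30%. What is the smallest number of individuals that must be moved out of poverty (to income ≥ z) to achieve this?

Currently q = 3 of N = 5 are below the line (H = 0.600).
A headcount ratio of at most 30% allows at most ⌊0.30 × 5⌋ = 1 poor individuals.
So at least 3 − 1 = 2 must be lifted.

2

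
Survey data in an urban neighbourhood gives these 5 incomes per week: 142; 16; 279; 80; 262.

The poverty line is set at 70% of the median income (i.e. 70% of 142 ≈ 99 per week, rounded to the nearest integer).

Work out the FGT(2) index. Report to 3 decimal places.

0.148

Below the line: 16, 80 (q = 2 of N = 5).
Shortfall ratios: (99−16)/99 = 0.8384; (99−80)/99 = 0.1919.
Squared: 0.7029; 0.0368.
Sum = 0.739720; P₂ = 0.739720 / 5 = 0.148.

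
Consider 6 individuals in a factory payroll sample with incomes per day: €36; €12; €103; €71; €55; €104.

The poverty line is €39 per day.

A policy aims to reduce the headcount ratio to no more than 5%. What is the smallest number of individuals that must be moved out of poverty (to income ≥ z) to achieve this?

2 of the 6 individuals are poor, so H = 2/6 = 0.333.
A headcount ratio of at most 5% allows at most ⌊0.05 × 6⌋ = 0 poor individuals.
So at least 2 − 0 = 2 must be lifted.

2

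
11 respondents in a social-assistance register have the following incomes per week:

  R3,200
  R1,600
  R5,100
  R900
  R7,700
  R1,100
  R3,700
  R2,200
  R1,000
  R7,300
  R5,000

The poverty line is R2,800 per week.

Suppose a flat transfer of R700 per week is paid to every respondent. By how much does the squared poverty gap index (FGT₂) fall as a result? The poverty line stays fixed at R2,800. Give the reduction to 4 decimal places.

0.0886

Before: below the line — R900, R1,000, R1,100, R1,600, R2,200; squared poverty gap index (FGT₂) = 0.133813.
After the R700 transfer: below the line — R1,600, R1,700, R1,800, R2,300; squared poverty gap index (FGT₂) = 0.045223.
Reduction = 0.133813 − 0.045223 = 0.0886.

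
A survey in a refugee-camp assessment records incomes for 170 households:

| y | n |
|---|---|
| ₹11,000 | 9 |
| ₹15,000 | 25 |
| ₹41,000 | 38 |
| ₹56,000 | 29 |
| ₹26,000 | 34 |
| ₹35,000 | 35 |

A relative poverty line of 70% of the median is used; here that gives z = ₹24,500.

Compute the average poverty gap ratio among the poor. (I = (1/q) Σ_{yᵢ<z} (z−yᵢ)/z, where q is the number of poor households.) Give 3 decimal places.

Incomes under z: 9×₹11,000, 25×₹15,000 (q = 34 of N = 170).
Shortfall ratios (z−y)/z: 0.5510 (×9), 0.3878 (×25); sum = 14.653061.
The income-gap ratio divides by q (the poor only): 14.653061 / 34 = 0.431.

0.431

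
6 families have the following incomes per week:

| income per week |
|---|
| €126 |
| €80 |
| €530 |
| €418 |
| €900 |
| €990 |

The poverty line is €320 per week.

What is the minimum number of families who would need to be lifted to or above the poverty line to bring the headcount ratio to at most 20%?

2 of the 6 families are poor, so H = 2/6 = 0.333.
A headcount ratio of at most 20% allows at most ⌊0.20 × 6⌋ = 1 poor families.
So at least 2 − 1 = 1 must be lifted.

1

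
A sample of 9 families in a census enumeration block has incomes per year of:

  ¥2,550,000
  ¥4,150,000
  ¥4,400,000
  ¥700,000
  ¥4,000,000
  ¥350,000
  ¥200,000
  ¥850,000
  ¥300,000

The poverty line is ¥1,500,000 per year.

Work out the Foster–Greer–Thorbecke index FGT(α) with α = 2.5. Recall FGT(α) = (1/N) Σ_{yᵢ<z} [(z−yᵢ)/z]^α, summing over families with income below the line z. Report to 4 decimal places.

0.2353

Poor units: ¥200,000, ¥300,000, ¥350,000, ¥700,000, ¥850,000 (q = 5 of N = 9).
Normalized shortfalls: (1500000−200000)/1500000 = 0.8667; (1500000−300000)/1500000 = 0.8000; (1500000−350000)/1500000 = 0.7667; (1500000−700000)/1500000 = 0.5333; (1500000−850000)/1500000 = 0.4333.
Raised to α = 2.5: 0.69925; 0.57243; 0.51466; 0.20773; 0.12361.
Sum = 2.117674; FGT(2.5) = 2.117674 / 9 = 0.2353.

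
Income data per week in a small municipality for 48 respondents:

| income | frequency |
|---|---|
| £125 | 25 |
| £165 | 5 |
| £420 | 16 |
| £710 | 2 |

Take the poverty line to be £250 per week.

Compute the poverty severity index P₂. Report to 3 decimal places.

0.142

Poor units: 25×£125, 5×£165 (q = 30 of N = 48).
Relative gaps: (250−125)/250 = 0.5000 (×25); (250−165)/250 = 0.3400 (×5).
Squared: 0.2500 (×25); 0.1156 (×5).
Sum = 6.828000; P₂ = 6.828000 / 48 = 0.142.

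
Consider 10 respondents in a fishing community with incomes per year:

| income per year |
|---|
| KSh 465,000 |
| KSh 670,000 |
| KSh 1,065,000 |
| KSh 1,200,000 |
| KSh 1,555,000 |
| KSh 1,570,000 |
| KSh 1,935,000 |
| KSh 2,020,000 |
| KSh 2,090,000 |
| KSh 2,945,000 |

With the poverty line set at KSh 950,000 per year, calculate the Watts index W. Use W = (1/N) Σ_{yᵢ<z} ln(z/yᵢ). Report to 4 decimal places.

0.1064

Below z: KSh 465,000, KSh 670,000 (q = 2 of N = 10).
Log shortfalls: ln(950000/465000) = 0.7144; ln(950000/670000) = 0.3492.
W = 1.063609 / 10 = 0.1064.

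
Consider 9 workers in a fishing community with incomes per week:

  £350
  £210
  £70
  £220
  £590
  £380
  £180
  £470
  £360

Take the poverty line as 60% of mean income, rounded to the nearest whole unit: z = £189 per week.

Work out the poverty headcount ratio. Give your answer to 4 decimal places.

0.2222

2 of the 9 workers have income below £189.
H = 2/9 = 0.2222.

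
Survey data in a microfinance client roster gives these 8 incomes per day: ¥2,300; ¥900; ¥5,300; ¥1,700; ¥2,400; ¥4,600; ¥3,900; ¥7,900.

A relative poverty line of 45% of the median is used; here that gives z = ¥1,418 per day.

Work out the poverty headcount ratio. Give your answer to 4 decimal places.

1 of the 8 workers have income below ¥1,418.
H = 1/8 = 0.1250.

0.1250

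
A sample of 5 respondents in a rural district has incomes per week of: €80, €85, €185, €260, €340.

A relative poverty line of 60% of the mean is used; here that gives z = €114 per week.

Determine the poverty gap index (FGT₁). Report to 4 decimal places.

0.1105

Below the line: €80, €85 (q = 2 of N = 5).
Relative gaps: (114−80)/114 = 0.2982; (114−85)/114 = 0.2544.
Sum of shortfalls = 0.552632; P₁ averages over all N: 0.552632 / 5 = 0.1105.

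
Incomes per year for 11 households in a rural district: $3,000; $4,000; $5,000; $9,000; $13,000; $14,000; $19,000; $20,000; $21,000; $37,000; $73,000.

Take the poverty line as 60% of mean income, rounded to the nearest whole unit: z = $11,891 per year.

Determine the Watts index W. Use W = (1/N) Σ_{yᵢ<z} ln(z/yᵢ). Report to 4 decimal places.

Poor units: $3,000, $4,000, $5,000, $9,000 (q = 4 of N = 11).
Log shortfalls: ln(11891/3000) = 1.3772; ln(11891/4000) = 1.0895; ln(11891/5000) = 0.8663; ln(11891/9000) = 0.2786.
W = 3.611558 / 11 = 0.3283.

0.3283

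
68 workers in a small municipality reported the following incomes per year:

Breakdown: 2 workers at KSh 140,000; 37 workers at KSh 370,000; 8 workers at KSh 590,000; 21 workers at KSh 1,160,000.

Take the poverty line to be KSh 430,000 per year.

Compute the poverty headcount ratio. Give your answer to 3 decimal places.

39 of the 68 workers have income below KSh 430,000.
H = 39/68 = 0.574.

0.574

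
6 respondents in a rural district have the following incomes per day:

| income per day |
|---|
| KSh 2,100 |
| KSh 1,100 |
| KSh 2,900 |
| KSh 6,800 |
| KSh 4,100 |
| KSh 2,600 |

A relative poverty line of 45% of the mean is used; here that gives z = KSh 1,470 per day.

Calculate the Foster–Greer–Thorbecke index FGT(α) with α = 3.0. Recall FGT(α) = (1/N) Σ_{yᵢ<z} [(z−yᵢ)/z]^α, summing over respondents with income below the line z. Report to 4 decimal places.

0.0027

Poor units: KSh 1,100 (q = 1 of N = 6).
Relative gaps: (1470−1100)/1470 = 0.2517.
Raised to α = 3.0: 0.01595.
Sum = 0.015946; FGT(3.0) = 0.015946 / 6 = 0.0027.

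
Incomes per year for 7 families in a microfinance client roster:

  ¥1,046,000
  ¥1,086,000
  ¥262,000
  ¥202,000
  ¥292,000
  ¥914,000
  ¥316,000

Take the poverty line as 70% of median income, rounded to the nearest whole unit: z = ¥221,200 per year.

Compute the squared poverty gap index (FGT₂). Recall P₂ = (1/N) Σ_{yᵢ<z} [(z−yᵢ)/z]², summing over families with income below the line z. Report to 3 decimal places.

Incomes under z: ¥202,000 (q = 1 of N = 7).
Shortfall ratios: (221200−202000)/221200 = 0.0868.
Squared: 0.0075.
Sum = 0.007534; P₂ = 0.007534 / 7 = 0.001.

0.001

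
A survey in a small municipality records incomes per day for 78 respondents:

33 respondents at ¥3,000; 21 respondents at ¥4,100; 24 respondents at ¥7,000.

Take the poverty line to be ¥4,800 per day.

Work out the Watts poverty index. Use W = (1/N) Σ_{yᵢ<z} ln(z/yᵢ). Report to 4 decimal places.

0.2413

Below the line: 33×¥3,000, 21×¥4,100 (q = 54 of N = 78).
Log shortfalls: ln(4800/3000) = 0.4700 (×33); ln(4800/4100) = 0.1576 (×21).
W = 18.820328 / 78 = 0.2413.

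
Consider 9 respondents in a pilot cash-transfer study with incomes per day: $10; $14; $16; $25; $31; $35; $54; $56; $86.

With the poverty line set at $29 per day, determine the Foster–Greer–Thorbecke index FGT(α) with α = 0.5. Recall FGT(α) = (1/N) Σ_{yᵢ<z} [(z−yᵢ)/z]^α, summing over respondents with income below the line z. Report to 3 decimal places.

Poor units: $10, $14, $16, $25 (q = 4 of N = 9).
Shortfall ratios: (29−10)/29 = 0.6552; (29−14)/29 = 0.5172; (29−16)/29 = 0.4483; (29−25)/29 = 0.1379.
Raised to α = 0.5: 0.80943; 0.71919; 0.66953; 0.37139.
Sum = 2.569547; FGT(0.5) = 2.569547 / 9 = 0.286.

0.286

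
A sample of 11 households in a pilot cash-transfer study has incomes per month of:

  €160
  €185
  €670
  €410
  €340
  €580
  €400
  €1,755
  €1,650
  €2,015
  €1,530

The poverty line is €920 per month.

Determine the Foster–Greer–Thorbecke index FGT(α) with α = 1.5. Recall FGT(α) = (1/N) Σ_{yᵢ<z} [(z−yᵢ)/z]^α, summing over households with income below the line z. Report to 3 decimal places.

Below the line: €160, €185, €340, €400, €410, €580, €670 (q = 7 of N = 11).
Relative gaps: (920−160)/920 = 0.8261; (920−185)/920 = 0.7989; (920−340)/920 = 0.6304; (920−400)/920 = 0.5652; (920−410)/920 = 0.5543; (920−580)/920 = 0.3696; (920−670)/920 = 0.2717.
Raised to α = 1.5: 0.75082; 0.71408; 0.50056; 0.42494; 0.41274; 0.22467; 0.14165.
Sum = 3.169466; FGT(1.5) = 3.169466 / 11 = 0.288.

0.288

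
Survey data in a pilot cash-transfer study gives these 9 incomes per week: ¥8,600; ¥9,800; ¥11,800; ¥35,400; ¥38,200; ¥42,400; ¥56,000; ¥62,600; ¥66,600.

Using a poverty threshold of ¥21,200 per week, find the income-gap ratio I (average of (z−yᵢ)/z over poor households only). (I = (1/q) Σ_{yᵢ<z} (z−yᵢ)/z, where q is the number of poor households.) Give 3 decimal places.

Poor units: ¥8,600, ¥9,800, ¥11,800 (q = 3 of N = 9).
Shortfall ratios (z−y)/z: 0.5943, 0.5377, 0.4434; sum = 1.575472.
The income-gap ratio divides by q (the poor only): 1.575472 / 3 = 0.525.

0.525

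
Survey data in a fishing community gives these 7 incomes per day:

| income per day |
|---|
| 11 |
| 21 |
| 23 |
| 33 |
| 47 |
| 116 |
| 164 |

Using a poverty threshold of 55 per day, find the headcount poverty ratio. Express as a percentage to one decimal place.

71.4%

5 of the 7 households have income below 55.
H = 5/7 = 71.4%.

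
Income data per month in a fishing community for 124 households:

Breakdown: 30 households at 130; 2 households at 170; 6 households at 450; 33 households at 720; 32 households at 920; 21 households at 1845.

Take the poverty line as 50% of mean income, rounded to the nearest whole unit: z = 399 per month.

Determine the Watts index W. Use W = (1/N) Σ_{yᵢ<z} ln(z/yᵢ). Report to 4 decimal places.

Below the line: 30×130, 2×170 (q = 32 of N = 124).
Log gaps: ln(399/130) = 1.1214 (×30); ln(399/170) = 0.8532 (×2).
W = 35.349135 / 124 = 0.2851.

0.2851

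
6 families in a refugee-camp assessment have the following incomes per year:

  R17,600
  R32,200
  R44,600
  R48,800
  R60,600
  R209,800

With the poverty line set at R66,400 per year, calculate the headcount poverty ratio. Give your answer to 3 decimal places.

0.833

5 of the 6 families have income below R66,400.
H = 5/6 = 0.833.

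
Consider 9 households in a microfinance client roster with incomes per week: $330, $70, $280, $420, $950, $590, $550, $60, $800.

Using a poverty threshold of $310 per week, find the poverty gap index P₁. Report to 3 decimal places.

0.186

Below the line: $60, $70, $280 (q = 3 of N = 9).
Normalized shortfalls: (310−60)/310 = 0.8065; (310−70)/310 = 0.7742; (310−280)/310 = 0.0968.
Sum of shortfalls = 1.677419; P₁ averages over all N: 1.677419 / 9 = 0.186.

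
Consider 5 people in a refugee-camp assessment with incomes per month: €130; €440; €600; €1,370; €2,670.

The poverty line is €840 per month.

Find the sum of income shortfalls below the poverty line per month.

Below the line: €130, €440, €600 (q = 3 of N = 5).
Individual gaps: 840−130 = 710; 840−440 = 400; 840−600 = 240.
Aggregate gap = €1,350.

€1,350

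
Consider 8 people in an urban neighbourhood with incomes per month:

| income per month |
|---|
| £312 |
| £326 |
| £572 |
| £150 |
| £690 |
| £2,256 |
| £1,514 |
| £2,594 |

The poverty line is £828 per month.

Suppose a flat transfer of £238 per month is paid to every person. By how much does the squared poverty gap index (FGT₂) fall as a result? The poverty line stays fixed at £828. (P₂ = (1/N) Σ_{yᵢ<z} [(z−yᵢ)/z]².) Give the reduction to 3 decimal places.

0.132

Before: below the line — £150, £312, £326, £572, £690; squared poverty gap index (FGT₂) = 0.19373.
After the £238 transfer: below the line — £388, £550, £564, £810; squared poverty gap index (FGT₂) = 0.06216.
Reduction = 0.19373 − 0.06216 = 0.132.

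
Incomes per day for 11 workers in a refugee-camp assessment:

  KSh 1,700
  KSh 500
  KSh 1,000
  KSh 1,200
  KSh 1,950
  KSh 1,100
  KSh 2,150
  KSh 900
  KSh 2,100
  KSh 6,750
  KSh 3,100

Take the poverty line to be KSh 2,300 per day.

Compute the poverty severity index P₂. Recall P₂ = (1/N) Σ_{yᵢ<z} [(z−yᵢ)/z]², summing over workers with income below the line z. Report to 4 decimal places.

Incomes under z: KSh 500, KSh 900, KSh 1,000, KSh 1,100, KSh 1,200, KSh 1,700, KSh 1,950, KSh 2,100, KSh 2,150 (q = 9 of N = 11).
Shortfall ratios: (2300−500)/2300 = 0.7826; (2300−900)/2300 = 0.6087; (2300−1000)/2300 = 0.5652; (2300−1100)/2300 = 0.5217; (2300−1200)/2300 = 0.4783; (2300−1700)/2300 = 0.2609; (2300−1950)/2300 = 0.1522; (2300−2100)/2300 = 0.0870; (2300−2150)/2300 = 0.0652.
Squared: 0.6125; 0.3705; 0.3195; 0.2722; 0.2287; 0.0681; 0.0232; 0.0076; 0.0043.
Sum = 1.906427; P₂ = 1.906427 / 11 = 0.1733.

0.1733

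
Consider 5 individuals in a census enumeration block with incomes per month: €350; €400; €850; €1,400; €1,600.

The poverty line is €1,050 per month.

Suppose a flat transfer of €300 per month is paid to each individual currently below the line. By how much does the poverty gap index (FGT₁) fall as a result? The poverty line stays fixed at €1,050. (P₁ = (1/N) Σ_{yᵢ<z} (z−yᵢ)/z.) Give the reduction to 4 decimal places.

Before: below the line — €350, €400, €850; poverty gap index (FGT₁) = 0.295238.
After the €300 transfer: below the line — €650, €700; poverty gap index (FGT₁) = 0.142857.
Reduction = 0.295238 − 0.142857 = 0.1524.

0.1524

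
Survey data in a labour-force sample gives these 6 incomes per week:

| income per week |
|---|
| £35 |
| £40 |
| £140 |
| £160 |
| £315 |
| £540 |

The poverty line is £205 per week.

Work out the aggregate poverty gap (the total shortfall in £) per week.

£445

Below the line: £35, £40, £140, £160 (q = 4 of N = 6).
Individual gaps: 205−35 = 170; 205−40 = 165; 205−140 = 65; 205−160 = 45.
Aggregate gap = £445.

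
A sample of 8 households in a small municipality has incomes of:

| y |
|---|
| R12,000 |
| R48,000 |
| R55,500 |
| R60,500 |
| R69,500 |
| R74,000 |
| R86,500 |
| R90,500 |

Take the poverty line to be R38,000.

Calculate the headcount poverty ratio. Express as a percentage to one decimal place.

1 of the 8 households have income below R38,000.
H = 1/8 = 12.5%.

12.5%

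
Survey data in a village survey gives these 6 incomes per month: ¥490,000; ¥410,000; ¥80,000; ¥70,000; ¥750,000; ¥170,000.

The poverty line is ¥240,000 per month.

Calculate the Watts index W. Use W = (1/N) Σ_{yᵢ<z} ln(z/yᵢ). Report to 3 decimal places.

Poor units: ¥70,000, ¥80,000, ¥170,000 (q = 3 of N = 6).
ln(z/y) terms: ln(240000/70000) = 1.2321; ln(240000/80000) = 1.0986; ln(240000/170000) = 0.3448.
W = 2.675596 / 6 = 0.446.

0.446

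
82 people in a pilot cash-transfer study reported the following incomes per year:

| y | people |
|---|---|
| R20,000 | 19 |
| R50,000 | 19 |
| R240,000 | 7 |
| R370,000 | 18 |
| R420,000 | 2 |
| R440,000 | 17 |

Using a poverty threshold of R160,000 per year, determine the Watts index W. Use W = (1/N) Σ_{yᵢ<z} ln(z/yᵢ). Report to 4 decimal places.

0.7513

Below the line: 19×R20,000, 19×R50,000 (q = 38 of N = 82).
Log shortfalls: ln(160000/20000) = 2.0794 (×19); ln(160000/50000) = 1.1632 (×19).
W = 61.609255 / 82 = 0.7513.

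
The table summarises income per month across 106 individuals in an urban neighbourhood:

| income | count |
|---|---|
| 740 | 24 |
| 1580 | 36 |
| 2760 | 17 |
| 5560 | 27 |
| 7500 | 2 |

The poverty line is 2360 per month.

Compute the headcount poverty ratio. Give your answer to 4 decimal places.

0.5660

60 of the 106 individuals have income below 2360.
H = 60/106 = 0.5660.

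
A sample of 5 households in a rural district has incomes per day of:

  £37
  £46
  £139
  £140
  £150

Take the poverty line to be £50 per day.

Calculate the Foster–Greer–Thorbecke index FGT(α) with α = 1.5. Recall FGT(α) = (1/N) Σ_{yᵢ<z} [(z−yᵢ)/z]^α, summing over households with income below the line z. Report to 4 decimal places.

Below z: £37, £46 (q = 2 of N = 5).
Relative gaps: (50−37)/50 = 0.2600; (50−46)/50 = 0.0800.
Raised to α = 1.5: 0.13257; 0.02263.
Sum = 0.155202; FGT(1.5) = 0.155202 / 5 = 0.0310.

0.0310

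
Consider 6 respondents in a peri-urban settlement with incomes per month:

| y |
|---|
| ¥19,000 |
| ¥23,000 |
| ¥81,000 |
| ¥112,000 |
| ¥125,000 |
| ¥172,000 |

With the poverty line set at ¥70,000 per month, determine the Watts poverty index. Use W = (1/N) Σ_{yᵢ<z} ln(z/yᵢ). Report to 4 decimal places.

Below z: ¥19,000, ¥23,000 (q = 2 of N = 6).
Log gaps: ln(70000/19000) = 1.3041; ln(70000/23000) = 1.1130.
W = 2.417057 / 6 = 0.4028.

0.4028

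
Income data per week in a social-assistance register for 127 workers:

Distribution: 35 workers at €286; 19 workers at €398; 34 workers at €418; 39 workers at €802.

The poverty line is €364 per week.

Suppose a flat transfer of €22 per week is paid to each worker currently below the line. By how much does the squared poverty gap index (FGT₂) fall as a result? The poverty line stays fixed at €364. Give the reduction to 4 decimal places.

Before: below the line — 35×€286; squared poverty gap index (FGT₂) = 0.012655.
After the €22 transfer: below the line — 35×€308; squared poverty gap index (FGT₂) = 0.006523.
Reduction = 0.012655 − 0.006523 = 0.0061.

0.0061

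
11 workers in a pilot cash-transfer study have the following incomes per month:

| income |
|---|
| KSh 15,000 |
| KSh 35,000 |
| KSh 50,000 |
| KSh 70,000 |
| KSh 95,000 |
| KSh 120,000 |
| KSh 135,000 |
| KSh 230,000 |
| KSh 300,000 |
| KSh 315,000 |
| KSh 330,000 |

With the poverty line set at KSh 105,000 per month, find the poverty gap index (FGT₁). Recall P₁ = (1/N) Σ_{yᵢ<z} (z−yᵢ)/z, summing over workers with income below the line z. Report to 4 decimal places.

0.2251

Below z: KSh 15,000, KSh 35,000, KSh 50,000, KSh 70,000, KSh 95,000 (q = 5 of N = 11).
Gap ratios (z−y)/z: (105000−15000)/105000 = 0.8571; (105000−35000)/105000 = 0.6667; (105000−50000)/105000 = 0.5238; (105000−70000)/105000 = 0.3333; (105000−95000)/105000 = 0.0952.
Σ = 2.476190. Dividing by the full population N = 11 gives P₁ = 0.2251.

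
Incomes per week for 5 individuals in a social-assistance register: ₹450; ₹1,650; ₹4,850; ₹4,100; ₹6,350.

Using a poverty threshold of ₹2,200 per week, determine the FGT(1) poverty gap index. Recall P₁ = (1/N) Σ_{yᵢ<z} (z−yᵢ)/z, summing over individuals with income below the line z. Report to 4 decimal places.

Incomes under z: ₹450, ₹1,650 (q = 2 of N = 5).
Relative gaps: (2200−450)/2200 = 0.7955; (2200−1650)/2200 = 0.2500.
Sum of shortfalls = 1.045455; P₁ averages over all N: 1.045455 / 5 = 0.2091.

0.2091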